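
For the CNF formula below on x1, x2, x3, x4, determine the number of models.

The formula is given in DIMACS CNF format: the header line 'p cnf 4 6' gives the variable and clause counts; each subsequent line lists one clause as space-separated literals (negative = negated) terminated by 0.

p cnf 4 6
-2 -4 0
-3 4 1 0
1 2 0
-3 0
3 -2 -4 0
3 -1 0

1

There are 2^4 = 16 truth assignments over (x1, x2, x3, x4).
Split on x3. With x3 = True, the clauses containing x3 are satisfied and ¬x3 drops from the rest; 0 of the 2^3 = 8 assignments to the other variables satisfy what remains.
With x3 = False, by the same count on the reduced clause set, 1 assignment works.
(One model: x1=F, x2=T, x3=F, x4=F.)
Total: 0 + 1 = 1.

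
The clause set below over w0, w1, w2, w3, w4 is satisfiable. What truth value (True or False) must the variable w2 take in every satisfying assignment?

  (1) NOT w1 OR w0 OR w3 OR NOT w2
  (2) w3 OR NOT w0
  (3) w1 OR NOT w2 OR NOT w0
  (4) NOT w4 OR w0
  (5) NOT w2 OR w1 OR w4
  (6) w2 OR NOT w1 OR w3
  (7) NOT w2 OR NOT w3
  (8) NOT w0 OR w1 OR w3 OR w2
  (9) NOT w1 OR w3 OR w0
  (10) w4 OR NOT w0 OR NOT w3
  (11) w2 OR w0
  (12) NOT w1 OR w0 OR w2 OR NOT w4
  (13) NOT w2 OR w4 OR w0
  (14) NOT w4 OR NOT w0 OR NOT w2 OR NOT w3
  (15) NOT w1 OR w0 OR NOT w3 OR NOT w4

False

Suppose w2 = true.
Unit clause (NOT w3) forces w3 = false.
Unit clause (NOT w0) forces w0 = false.
Unit clause (NOT w1) forces w1 = false.
Unit clause (NOT w4) forces w4 = false.
But (w4) is also a unit clause — contradiction.
So every satisfying assignment has w2 = False.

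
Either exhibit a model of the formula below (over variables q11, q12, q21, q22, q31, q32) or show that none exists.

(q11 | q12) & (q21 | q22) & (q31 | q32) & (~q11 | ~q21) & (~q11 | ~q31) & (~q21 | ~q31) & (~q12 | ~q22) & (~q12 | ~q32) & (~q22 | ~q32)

UNSATISFIABLE

Suppose q11 = 1.
(~q21) alone gives q21 = 0.
(q22) alone gives q22 = 1.
(~q31) alone gives q31 = 0.
(q32) alone gives q32 = 1.
Now (~q32) is unsatisfied and unit — conflict.
So q11 must be the other value — set q11 = 0.
(q12) alone gives q12 = 1.
(~q22) alone gives q22 = 0.
(q21) alone gives q21 = 1.
(~q31) alone gives q31 = 0.
(q32) alone gives q32 = 1.
Now (~q32) is unsatisfied and unit — conflict.
Neither q11 = 1 nor q11 = 0 works.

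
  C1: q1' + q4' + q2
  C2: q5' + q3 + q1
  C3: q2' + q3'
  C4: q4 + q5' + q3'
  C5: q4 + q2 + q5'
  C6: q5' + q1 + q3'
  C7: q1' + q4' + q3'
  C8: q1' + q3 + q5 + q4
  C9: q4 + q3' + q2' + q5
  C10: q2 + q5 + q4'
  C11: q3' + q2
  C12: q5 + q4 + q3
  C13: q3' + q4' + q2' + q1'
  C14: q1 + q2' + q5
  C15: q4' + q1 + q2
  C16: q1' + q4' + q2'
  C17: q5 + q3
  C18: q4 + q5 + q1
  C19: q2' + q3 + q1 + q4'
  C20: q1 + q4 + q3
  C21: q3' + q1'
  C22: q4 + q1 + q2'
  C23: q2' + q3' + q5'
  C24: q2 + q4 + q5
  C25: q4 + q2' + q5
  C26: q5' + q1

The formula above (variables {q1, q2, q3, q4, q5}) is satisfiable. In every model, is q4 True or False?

Suppose q4 = 1.
Branch on q1: set q1 = 0.
(q2) alone gives q2 = 1.
(q3') alone gives q3 = 0.
But (q3) is also a unit clause — contradiction.
So q1 must be the other value — set q1 = 1.
(q2) alone gives q2 = 1.
But (q2') is also a unit clause — contradiction.
Both values of q1 lead to a conflict.
So every satisfying assignment has q4 = False.

False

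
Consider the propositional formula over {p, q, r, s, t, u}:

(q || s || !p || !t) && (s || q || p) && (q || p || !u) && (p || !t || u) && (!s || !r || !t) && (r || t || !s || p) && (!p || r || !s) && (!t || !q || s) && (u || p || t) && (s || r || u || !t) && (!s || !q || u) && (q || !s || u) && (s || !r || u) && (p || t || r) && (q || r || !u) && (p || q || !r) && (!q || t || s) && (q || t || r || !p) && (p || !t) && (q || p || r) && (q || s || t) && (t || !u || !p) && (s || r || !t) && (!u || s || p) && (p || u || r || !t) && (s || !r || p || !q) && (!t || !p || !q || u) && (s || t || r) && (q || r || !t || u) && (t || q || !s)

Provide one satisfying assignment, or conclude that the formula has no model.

p ↦ false, q ↦ true, r ↦ true, s ↦ true, t ↦ false, u ↦ true

Try p = false.
From the singleton clause (!t), t = false.
From the singleton clause (u), u = true.
From the singleton clause (q), q = true.
From the singleton clause (r), r = true.
From the singleton clause (s), s = true.
Every clause now holds.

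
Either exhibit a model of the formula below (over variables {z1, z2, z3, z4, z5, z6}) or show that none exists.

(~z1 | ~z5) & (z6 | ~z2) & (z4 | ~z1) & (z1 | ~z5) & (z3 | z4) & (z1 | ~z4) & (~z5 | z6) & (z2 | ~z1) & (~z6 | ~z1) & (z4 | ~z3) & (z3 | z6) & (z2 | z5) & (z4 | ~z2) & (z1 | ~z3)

UNSATISFIABLE

Case z1 = 0:
(~z5) alone gives z5 = 0.
(~z4) alone gives z4 = 0.
(z3) alone gives z3 = 1.
But (~z3) is also a unit clause — contradiction.
That branch fails; take z1 = 1 instead.
(~z5) alone gives z5 = 0.
(z4) alone gives z4 = 1.
(z2) alone gives z2 = 1.
(z6) alone gives z6 = 1.
But (~z6) is also a unit clause — contradiction.
Neither z1 = 1 nor z1 = 0 works.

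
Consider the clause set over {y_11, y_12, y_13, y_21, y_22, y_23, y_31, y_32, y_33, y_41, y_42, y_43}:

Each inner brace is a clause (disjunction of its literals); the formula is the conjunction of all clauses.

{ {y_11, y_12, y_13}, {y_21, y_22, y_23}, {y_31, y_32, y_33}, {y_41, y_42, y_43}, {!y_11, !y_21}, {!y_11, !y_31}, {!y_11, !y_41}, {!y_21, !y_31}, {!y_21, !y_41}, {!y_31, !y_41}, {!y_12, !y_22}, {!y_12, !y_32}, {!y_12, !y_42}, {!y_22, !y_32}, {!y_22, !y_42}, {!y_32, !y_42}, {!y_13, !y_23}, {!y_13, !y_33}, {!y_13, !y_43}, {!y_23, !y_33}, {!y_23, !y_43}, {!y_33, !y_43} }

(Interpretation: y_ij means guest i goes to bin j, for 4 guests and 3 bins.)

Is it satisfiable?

Suppose y_11 = false.
Suppose y_12 = true.
Unit clause (!y_22) forces y_22 = false.
Unit clause (!y_32) forces y_32 = false.
Unit clause (!y_42) forces y_42 = false.
Suppose y_21 = true.
Unit clause (!y_31) forces y_31 = false.
Unit clause (y_33) forces y_33 = true.
Unit clause (!y_41) forces y_41 = false.
Unit clause (y_43) forces y_43 = true.
But (!y_43) is also a unit clause — contradiction.
That branch fails; take y_21 = false instead.
Unit clause (y_23) forces y_23 = true.
Unit clause (!y_13) forces y_13 = false.
Unit clause (!y_33) forces y_33 = false.
Unit clause (y_31) forces y_31 = true.
Unit clause (!y_41) forces y_41 = false.
Unit clause (y_43) forces y_43 = true.
But (!y_43) is also a unit clause — contradiction.
Either choice for y_21 ends in contradiction.
That branch fails; take y_12 = false instead.
Unit clause (y_13) forces y_13 = true.
Unit clause (!y_23) forces y_23 = false.
Unit clause (!y_33) forces y_33 = false.
Unit clause (!y_43) forces y_43 = false.
Suppose y_21 = true.
Unit clause (!y_31) forces y_31 = false.
Unit clause (y_32) forces y_32 = true.
Unit clause (!y_41) forces y_41 = false.
Unit clause (y_42) forces y_42 = true.
But (!y_42) is also a unit clause — contradiction.
That branch fails; take y_21 = false instead.
Unit clause (y_22) forces y_22 = true.
Unit clause (!y_32) forces y_32 = false.
Unit clause (y_31) forces y_31 = true.
Unit clause (!y_41) forces y_41 = false.
Unit clause (y_42) forces y_42 = true.
But (!y_42) is also a unit clause — contradiction.
Either choice for y_21 ends in contradiction.
Either choice for y_12 ends in contradiction.
That branch fails; take y_11 = true instead.
Unit clause (!y_21) forces y_21 = false.
Unit clause (!y_31) forces y_31 = false.
Unit clause (!y_41) forces y_41 = false.
Suppose y_22 = true.
Unit clause (!y_12) forces y_12 = false.
Unit clause (!y_32) forces y_32 = false.
Unit clause (y_33) forces y_33 = true.
Unit clause (!y_42) forces y_42 = false.
Unit clause (y_43) forces y_43 = true.
But (!y_43) is also a unit clause — contradiction.
That branch fails; take y_22 = false instead.
Unit clause (y_23) forces y_23 = true.
Unit clause (!y_13) forces y_13 = false.
Unit clause (!y_33) forces y_33 = false.
Unit clause (y_32) forces y_32 = true.
Unit clause (!y_12) forces y_12 = false.
Unit clause (!y_42) forces y_42 = false.
Unit clause (y_43) forces y_43 = true.
But (!y_43) is also a unit clause — contradiction.
Either choice for y_22 ends in contradiction.
Either choice for y_11 ends in contradiction.
No assignment satisfies every clause.

No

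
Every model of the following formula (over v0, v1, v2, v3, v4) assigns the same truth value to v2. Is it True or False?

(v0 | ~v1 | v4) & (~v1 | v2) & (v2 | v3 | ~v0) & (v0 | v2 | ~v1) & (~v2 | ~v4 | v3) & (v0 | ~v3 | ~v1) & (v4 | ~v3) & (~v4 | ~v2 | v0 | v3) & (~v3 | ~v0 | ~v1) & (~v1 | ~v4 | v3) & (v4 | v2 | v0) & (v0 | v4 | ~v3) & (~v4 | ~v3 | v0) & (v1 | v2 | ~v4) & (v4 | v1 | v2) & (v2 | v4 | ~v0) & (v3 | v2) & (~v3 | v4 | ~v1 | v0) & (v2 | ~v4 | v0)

True

Suppose v2 = 0.
(~v1) alone gives v1 = 0.
(~v4) alone gives v4 = 0.
Now (v4) is unsatisfied and unit — conflict.
So every satisfying assignment has v2 = True.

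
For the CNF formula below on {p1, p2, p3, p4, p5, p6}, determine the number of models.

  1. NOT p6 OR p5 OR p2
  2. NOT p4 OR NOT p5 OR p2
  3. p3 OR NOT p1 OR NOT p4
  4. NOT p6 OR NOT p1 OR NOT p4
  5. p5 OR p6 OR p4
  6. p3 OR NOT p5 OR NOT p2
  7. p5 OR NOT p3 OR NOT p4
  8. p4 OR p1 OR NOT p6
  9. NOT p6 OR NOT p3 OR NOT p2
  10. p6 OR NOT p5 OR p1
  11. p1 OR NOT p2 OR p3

There are 2^6 = 64 truth assignments over (p1, p2, p3, p4, p5, p6).
Split on p4. With p4 = true, the clauses containing p4 are satisfied and NOT p4 drops from the rest; 2 of the 2^5 = 32 assignments to the other variables satisfy what remains.
With p4 = false, by the same count on the reduced clause set, 6 assignments work.
Total: 2 + 6 = 8.

8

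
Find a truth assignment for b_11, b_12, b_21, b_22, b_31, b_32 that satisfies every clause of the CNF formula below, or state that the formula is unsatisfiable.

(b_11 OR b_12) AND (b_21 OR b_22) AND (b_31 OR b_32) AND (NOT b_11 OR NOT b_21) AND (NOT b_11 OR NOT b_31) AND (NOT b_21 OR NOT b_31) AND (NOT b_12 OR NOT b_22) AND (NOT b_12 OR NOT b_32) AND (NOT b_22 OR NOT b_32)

Case b_11 = true:
From the singleton clause (NOT b_21), b_21 = false.
From the singleton clause (b_22), b_22 = true.
From the singleton clause (NOT b_31), b_31 = false.
From the singleton clause (b_32), b_32 = true.
Now (NOT b_32) is unsatisfied and unit — conflict.
Backtrack on b_11: now try b_11 = false.
From the singleton clause (b_12), b_12 = true.
From the singleton clause (NOT b_22), b_22 = false.
From the singleton clause (b_21), b_21 = true.
From the singleton clause (NOT b_31), b_31 = false.
From the singleton clause (b_32), b_32 = true.
Now (NOT b_32) is unsatisfied and unit — conflict.
Either choice for b_11 ends in contradiction.

UNSATISFIABLE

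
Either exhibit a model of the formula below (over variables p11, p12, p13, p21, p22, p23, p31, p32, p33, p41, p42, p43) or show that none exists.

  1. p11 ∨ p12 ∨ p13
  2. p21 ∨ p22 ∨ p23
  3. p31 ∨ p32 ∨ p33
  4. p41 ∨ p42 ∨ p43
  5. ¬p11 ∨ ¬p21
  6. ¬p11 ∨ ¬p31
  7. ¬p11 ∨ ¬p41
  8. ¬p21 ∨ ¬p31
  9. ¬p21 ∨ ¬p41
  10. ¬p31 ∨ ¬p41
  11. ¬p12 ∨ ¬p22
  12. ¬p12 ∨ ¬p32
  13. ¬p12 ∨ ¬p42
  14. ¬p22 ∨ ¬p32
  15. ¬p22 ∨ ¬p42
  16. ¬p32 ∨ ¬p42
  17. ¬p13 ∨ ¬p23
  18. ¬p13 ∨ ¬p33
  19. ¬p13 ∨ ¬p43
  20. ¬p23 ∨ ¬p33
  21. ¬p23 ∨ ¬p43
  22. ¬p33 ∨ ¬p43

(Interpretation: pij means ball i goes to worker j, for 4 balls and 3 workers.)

Branch on p11: set p11 = False.
Branch on p12: set p12 = True.
Unit clause (¬p22) forces p22 = False.
Unit clause (¬p32) forces p32 = False.
Unit clause (¬p42) forces p42 = False.
Branch on p21: set p21 = True.
Unit clause (¬p31) forces p31 = False.
Unit clause (p33) forces p33 = True.
Unit clause (¬p41) forces p41 = False.
Unit clause (p43) forces p43 = True.
That conflicts with the unit clause (¬p43).
That branch fails; take p21 = False instead.
Unit clause (p23) forces p23 = True.
Unit clause (¬p13) forces p13 = False.
Unit clause (¬p33) forces p33 = False.
Unit clause (p31) forces p31 = True.
Unit clause (¬p41) forces p41 = False.
Unit clause (p43) forces p43 = True.
That conflicts with the unit clause (¬p43).
Neither p21 = True nor p21 = False works.
That branch fails; take p12 = False instead.
Unit clause (p13) forces p13 = True.
Unit clause (¬p23) forces p23 = False.
Unit clause (¬p33) forces p33 = False.
Unit clause (¬p43) forces p43 = False.
Branch on p21: set p21 = True.
Unit clause (¬p31) forces p31 = False.
Unit clause (p32) forces p32 = True.
Unit clause (¬p41) forces p41 = False.
Unit clause (p42) forces p42 = True.
That conflicts with the unit clause (¬p42).
That branch fails; take p21 = False instead.
Unit clause (p22) forces p22 = True.
Unit clause (¬p32) forces p32 = False.
Unit clause (p31) forces p31 = True.
Unit clause (¬p41) forces p41 = False.
Unit clause (p42) forces p42 = True.
That conflicts with the unit clause (¬p42).
Neither p21 = True nor p21 = False works.
Neither p12 = True nor p12 = False works.
That branch fails; take p11 = True instead.
Unit clause (¬p21) forces p21 = False.
Unit clause (¬p31) forces p31 = False.
Unit clause (¬p41) forces p41 = False.
Branch on p22: set p22 = True.
Unit clause (¬p12) forces p12 = False.
Unit clause (¬p32) forces p32 = False.
Unit clause (p33) forces p33 = True.
Unit clause (¬p42) forces p42 = False.
Unit clause (p43) forces p43 = True.
That conflicts with the unit clause (¬p43).
That branch fails; take p22 = False instead.
Unit clause (p23) forces p23 = True.
Unit clause (¬p13) forces p13 = False.
Unit clause (¬p33) forces p33 = False.
Unit clause (p32) forces p32 = True.
Unit clause (¬p12) forces p12 = False.
Unit clause (¬p42) forces p42 = False.
Unit clause (p43) forces p43 = True.
That conflicts with the unit clause (¬p43).
Neither p22 = True nor p22 = False works.
Neither p11 = True nor p11 = False works.

UNSATISFIABLE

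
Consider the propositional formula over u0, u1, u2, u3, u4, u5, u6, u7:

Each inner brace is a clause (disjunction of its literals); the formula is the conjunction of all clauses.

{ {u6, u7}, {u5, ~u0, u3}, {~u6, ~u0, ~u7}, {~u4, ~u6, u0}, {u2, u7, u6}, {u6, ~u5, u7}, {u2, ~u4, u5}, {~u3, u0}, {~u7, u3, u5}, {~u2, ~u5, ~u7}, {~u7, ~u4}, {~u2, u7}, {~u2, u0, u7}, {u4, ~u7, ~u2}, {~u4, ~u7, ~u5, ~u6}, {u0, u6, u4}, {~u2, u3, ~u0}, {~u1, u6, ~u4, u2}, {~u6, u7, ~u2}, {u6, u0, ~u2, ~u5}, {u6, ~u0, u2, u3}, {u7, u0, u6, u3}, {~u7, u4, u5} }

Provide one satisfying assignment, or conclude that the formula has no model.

Try u6 = 1.
Try u0 = 0.
(~u4) alone gives u4 = 0.
(~u3) alone gives u3 = 0.
Try u7 = 0.
(~u2) alone gives u2 = 0.
All clauses hold; u1, u5 can take either value.

u0: 0, u1: 0, u2: 0, u3: 0, u4: 0, u5: 1, u6: 1, u7: 0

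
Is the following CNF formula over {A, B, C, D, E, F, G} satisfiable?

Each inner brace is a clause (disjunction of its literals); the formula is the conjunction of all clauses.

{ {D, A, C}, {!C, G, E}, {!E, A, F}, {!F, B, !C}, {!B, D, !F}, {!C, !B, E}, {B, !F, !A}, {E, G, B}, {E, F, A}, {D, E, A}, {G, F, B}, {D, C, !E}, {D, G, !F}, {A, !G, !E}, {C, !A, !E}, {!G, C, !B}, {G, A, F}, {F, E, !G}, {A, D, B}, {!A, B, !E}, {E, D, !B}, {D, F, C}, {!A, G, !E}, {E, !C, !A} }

Case D = true:
Case C = false:
Case A = false:
Case E = false:
Unit clause (F) forces F = true.
Case G = true:
Unit clause (!B) forces B = false.
This assignment satisfies each clause.
A satisfying assignment: A=false,  B=false,  C=false,  D=true,  E=false,  F=true,  G=true.

Satisfiable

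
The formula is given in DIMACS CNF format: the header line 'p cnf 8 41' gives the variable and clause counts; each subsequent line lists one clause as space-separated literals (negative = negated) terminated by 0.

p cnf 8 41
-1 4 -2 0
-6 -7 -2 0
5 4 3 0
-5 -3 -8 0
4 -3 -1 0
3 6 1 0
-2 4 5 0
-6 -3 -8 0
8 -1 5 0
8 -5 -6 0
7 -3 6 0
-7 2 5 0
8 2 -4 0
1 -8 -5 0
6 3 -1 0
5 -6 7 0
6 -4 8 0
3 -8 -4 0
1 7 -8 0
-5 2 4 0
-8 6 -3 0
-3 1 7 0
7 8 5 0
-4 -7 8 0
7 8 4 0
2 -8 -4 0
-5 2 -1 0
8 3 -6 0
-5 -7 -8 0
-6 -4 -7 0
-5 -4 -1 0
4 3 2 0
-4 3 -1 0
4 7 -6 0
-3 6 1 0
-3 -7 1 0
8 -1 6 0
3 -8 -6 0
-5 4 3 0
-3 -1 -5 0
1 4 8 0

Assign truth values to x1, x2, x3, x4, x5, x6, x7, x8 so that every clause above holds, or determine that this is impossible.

Branch on x1: set x1 = False.
Branch on x3: set x3 = True.
Unit clause (x7) forces x7 = True.
Now (¬x7) is unsatisfied and unit — conflict.
Backtrack on x3: now try x3 = False.
Unit clause (x6) forces x6 = True.
Unit clause (x8) forces x8 = True.
Now (¬x8) is unsatisfied and unit — conflict.
Neither x3 = True nor x3 = False works.
Backtrack on x1: now try x1 = True.
Branch on x4: set x4 = True.
Unit clause (¬x5) forces x5 = False.
Unit clause (x8) forces x8 = True.
Unit clause (x3) forces x3 = True.
Unit clause (¬x6) forces x6 = False.
Now (x6) is unsatisfied and unit — conflict.
Backtrack on x4: now try x4 = False.
Unit clause (¬x2) forces x2 = False.
Unit clause (¬x3) forces x3 = False.
Now (x3) is unsatisfied and unit — conflict.
Neither x4 = True nor x4 = False works.
Neither x1 = True nor x1 = False works.

UNSATISFIABLE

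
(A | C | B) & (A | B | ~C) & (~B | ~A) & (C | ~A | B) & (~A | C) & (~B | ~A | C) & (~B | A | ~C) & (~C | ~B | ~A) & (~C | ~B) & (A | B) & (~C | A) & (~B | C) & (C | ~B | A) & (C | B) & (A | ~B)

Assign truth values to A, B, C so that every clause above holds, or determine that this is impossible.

Try B = 0.
Unit clause (A) forces A = 1.
Unit clause (C) forces C = 1.
This assignment satisfies each clause.

A=1, B=0, C=1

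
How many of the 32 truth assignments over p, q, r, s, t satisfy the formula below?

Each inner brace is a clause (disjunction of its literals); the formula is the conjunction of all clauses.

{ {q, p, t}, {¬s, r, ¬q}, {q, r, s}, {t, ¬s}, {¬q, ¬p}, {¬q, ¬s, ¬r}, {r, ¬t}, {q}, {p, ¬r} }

1

There are 2^5 = 32 truth assignments over (p, q, r, s, t).
Split on r. With r = True, the clauses containing r are satisfied and ¬r drops from the rest; 0 of the 2^4 = 16 assignments to the other variables satisfy what remains.
With r = False, by the same count on the reduced clause set, 1 assignment works.
(One model: p=F, q=T, r=F, s=F, t=F.)
Total: 0 + 1 = 1.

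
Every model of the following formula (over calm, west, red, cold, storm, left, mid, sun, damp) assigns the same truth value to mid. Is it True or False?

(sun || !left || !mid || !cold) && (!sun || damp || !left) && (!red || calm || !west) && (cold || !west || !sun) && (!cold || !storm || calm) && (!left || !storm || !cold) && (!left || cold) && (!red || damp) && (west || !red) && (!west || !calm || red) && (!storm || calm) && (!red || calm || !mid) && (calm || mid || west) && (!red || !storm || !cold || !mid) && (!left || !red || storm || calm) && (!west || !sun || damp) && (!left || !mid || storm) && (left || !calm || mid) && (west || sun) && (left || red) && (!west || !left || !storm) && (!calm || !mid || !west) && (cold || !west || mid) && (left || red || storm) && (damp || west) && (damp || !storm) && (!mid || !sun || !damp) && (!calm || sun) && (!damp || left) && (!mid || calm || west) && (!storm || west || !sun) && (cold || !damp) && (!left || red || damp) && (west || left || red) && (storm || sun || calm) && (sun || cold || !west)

False

Suppose mid = true.
Suppose left = false.
From the singleton clause (red), red = true.
From the singleton clause (damp), damp = true.
That conflicts with the unit clause (!damp).
Backtrack on left: now try left = true.
From the singleton clause (cold), cold = true.
From the singleton clause (sun), sun = true.
From the singleton clause (damp), damp = true.
That conflicts with the unit clause (!damp).
Both values of left lead to a conflict.
So every satisfying assignment has mid = False.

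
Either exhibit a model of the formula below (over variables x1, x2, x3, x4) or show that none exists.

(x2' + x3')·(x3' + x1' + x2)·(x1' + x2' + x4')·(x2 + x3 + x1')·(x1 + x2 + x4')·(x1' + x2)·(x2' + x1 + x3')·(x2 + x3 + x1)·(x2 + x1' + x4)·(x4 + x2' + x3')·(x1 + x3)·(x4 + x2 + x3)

x1: 1, x2: 1, x3: 0, x4: 0

Try x2 = 1.
(x3') alone gives x3 = 0.
(x1) alone gives x1 = 1.
(x4') alone gives x4 = 0.
This assignment satisfies each clause.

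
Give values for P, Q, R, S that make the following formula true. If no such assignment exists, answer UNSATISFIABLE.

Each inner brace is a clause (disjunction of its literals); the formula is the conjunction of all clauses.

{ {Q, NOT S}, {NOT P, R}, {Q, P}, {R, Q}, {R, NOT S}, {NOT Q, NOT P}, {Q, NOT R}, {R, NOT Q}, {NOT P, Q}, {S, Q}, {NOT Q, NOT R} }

UNSATISFIABLE

Branch on Q: set Q = true.
(NOT P) alone gives P = false.
(R) alone gives R = true.
That conflicts with the unit clause (NOT R).
Backtrack on Q: now try Q = false.
(NOT S) alone gives S = false.
That conflicts with the unit clause (S).
Either choice for Q ends in contradiction.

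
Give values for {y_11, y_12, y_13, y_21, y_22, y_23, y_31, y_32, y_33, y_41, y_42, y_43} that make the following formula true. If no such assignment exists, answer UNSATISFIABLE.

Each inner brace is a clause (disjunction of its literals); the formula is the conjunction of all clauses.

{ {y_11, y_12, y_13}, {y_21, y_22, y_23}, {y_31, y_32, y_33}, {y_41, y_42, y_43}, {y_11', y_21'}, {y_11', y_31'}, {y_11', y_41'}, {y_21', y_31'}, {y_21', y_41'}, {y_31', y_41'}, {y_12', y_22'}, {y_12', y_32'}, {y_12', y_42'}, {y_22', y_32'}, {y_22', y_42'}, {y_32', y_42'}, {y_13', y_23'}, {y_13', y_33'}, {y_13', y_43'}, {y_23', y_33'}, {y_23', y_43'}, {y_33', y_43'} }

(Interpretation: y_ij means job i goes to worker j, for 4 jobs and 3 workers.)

UNSATISFIABLE

Try y_11 = 0.
Try y_12 = 1.
The clause (y_22') is unit, so y_22 = 0.
The clause (y_32') is unit, so y_32 = 0.
The clause (y_42') is unit, so y_42 = 0.
Try y_21 = 1.
The clause (y_31') is unit, so y_31 = 0.
The clause (y_33) is unit, so y_33 = 1.
The clause (y_41') is unit, so y_41 = 0.
The clause (y_43) is unit, so y_43 = 1.
That conflicts with the unit clause (y_43').
So y_21 must be the other value — set y_21 = 0.
The clause (y_23) is unit, so y_23 = 1.
The clause (y_13') is unit, so y_13 = 0.
The clause (y_33') is unit, so y_33 = 0.
The clause (y_31) is unit, so y_31 = 1.
The clause (y_41') is unit, so y_41 = 0.
The clause (y_43) is unit, so y_43 = 1.
That conflicts with the unit clause (y_43').
Both values of y_21 lead to a conflict.
So y_12 must be the other value — set y_12 = 0.
The clause (y_13) is unit, so y_13 = 1.
The clause (y_23') is unit, so y_23 = 0.
The clause (y_33') is unit, so y_33 = 0.
The clause (y_43') is unit, so y_43 = 0.
Try y_21 = 1.
The clause (y_31') is unit, so y_31 = 0.
The clause (y_32) is unit, so y_32 = 1.
The clause (y_41') is unit, so y_41 = 0.
The clause (y_42) is unit, so y_42 = 1.
That conflicts with the unit clause (y_42').
So y_21 must be the other value — set y_21 = 0.
The clause (y_22) is unit, so y_22 = 1.
The clause (y_32') is unit, so y_32 = 0.
The clause (y_31) is unit, so y_31 = 1.
The clause (y_41') is unit, so y_41 = 0.
The clause (y_42) is unit, so y_42 = 1.
That conflicts with the unit clause (y_42').
Both values of y_21 lead to a conflict.
Both values of y_12 lead to a conflict.
So y_11 must be the other value — set y_11 = 1.
The clause (y_21') is unit, so y_21 = 0.
The clause (y_31') is unit, so y_31 = 0.
The clause (y_41') is unit, so y_41 = 0.
Try y_22 = 1.
The clause (y_12') is unit, so y_12 = 0.
The clause (y_32') is unit, so y_32 = 0.
The clause (y_33) is unit, so y_33 = 1.
The clause (y_42') is unit, so y_42 = 0.
The clause (y_43) is unit, so y_43 = 1.
That conflicts with the unit clause (y_43').
So y_22 must be the other value — set y_22 = 0.
The clause (y_23) is unit, so y_23 = 1.
The clause (y_13') is unit, so y_13 = 0.
The clause (y_33') is unit, so y_33 = 0.
The clause (y_32) is unit, so y_32 = 1.
The clause (y_12') is unit, so y_12 = 0.
The clause (y_42') is unit, so y_42 = 0.
The clause (y_43) is unit, so y_43 = 1.
That conflicts with the unit clause (y_43').
Both values of y_22 lead to a conflict.
Both values of y_11 lead to a conflict.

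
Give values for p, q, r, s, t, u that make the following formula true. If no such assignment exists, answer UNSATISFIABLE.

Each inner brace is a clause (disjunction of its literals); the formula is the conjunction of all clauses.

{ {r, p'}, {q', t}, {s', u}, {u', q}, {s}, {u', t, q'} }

The clause (s) is unit, so s = 1.
The clause (u) is unit, so u = 1.
The clause (q) is unit, so q = 1.
The clause (t) is unit, so t = 1.
Suppose r = 0.
The clause (p') is unit, so p = 0.
All clauses are satisfied.

p ↦ 0; q ↦ 1; r ↦ 0; s ↦ 1; t ↦ 1; u ↦ 1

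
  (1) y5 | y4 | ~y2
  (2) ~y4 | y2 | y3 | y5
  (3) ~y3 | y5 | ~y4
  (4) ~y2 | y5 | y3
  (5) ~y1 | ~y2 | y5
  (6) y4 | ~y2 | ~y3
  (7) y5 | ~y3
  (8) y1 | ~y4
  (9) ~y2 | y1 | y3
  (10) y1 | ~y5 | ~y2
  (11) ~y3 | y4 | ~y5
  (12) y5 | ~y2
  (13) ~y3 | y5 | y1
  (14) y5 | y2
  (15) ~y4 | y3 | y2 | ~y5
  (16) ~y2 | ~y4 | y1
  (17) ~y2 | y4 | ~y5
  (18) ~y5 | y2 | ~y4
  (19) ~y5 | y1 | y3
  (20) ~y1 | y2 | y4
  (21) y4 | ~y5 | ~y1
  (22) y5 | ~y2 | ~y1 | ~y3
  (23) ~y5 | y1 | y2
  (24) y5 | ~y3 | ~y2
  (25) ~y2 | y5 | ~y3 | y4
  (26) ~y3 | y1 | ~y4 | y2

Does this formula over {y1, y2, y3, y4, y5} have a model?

Suppose y5 = 1.
Suppose y1 = 1.
Unit clause (y4) forces y4 = 1.
Unit clause (y2) forces y2 = 1.
All clauses hold; y3 can take either value.
A satisfying assignment: y1: 1, y2: 1, y3: 0, y4: 1, y5: 1.

Yes, satisfiable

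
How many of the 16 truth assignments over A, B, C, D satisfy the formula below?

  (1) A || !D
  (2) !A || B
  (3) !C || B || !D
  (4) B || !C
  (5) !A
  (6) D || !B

There are 2^4 = 16 truth assignments over (A, B, C, D).
Check each against the 6 clauses (columns in the order A, B, C, D):
  F F F F  ✓ satisfies all
  F F F T  ✗ fails (A || !D)
  F F T F  ✗ fails (B || !C)
  F F T T  ✗ fails (A || !D)
  F T F F  ✗ fails (D || !B)
  F T F T  ✗ fails (A || !D)
  F T T F  ✗ fails (D || !B)
  F T T T  ✗ fails (A || !D)
  T F F F  ✗ fails (!A || B)
  T F F T  ✗ fails (!A || B)
  T F T F  ✗ fails (!A || B)
  T F T T  ✗ fails (!A || B)
  T T F F  ✗ fails (!A)
  T T F T  ✗ fails (!A)
  T T T F  ✗ fails (!A)
  T T T T  ✗ fails (!A)
1 of the 16 rows is a model.

1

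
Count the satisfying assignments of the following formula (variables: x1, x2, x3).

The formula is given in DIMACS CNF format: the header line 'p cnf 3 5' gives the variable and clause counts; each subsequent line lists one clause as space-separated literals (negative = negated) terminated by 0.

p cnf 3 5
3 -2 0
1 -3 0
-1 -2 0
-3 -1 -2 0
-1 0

1

There are 2^3 = 8 truth assignments over (x1, x2, x3).
Split on x1. With x1 = True, the clauses containing x1 are satisfied and ¬x1 drops from the rest; 0 of the 2^2 = 4 assignments to the other variables satisfy what remains.
With x1 = False, by the same count on the reduced clause set, 1 assignment works.
(One model: x1=F, x2=F, x3=F.)
Total: 0 + 1 = 1.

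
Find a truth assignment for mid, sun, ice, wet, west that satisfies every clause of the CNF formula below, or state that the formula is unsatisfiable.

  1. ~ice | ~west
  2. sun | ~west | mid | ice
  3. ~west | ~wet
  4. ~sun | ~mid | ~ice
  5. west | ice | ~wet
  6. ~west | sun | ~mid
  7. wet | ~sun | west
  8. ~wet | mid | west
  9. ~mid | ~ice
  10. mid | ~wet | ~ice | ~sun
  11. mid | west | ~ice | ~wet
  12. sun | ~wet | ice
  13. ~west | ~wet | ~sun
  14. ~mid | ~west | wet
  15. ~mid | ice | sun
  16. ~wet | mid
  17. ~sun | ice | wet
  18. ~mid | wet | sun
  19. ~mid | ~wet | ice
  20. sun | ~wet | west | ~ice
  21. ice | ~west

Branch on ice: set ice = 1.
(~west) alone gives west = 0.
(~mid) alone gives mid = 0.
(~wet) alone gives wet = 0.
(~sun) alone gives sun = 0.
Every clause now holds.

mid: 0, sun: 0, ice: 1, wet: 0, west: 0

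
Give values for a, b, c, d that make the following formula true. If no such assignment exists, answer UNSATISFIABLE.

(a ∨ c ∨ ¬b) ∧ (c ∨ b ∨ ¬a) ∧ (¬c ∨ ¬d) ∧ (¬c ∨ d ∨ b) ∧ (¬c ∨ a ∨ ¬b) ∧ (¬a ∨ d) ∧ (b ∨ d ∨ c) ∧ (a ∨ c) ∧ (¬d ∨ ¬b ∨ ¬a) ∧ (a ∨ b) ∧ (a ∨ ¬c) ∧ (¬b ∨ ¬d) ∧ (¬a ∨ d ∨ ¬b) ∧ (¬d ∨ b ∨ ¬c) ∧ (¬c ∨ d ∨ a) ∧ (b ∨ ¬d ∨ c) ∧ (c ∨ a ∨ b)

UNSATISFIABLE

Suppose c = False.
From the singleton clause (a), a = True.
From the singleton clause (b), b = True.
From the singleton clause (d), d = True.
That conflicts with the unit clause (¬d).
Backtrack on c: now try c = True.
From the singleton clause (¬d), d = False.
From the singleton clause (b), b = True.
From the singleton clause (a), a = True.
That conflicts with the unit clause (¬a).
Either choice for c ends in contradiction.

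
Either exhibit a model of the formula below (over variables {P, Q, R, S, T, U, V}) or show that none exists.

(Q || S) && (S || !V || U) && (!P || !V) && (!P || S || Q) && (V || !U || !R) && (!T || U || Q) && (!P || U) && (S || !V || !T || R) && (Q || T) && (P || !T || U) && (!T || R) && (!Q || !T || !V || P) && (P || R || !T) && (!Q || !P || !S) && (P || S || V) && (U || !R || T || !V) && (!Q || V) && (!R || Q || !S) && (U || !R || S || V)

P=false; Q=true; R=true; S=false; T=false; U=true; V=true

Case Q = true:
The clause (V) is unit, so V = true.
The clause (!P) is unit, so P = false.
The clause (!T) is unit, so T = false.
Case S = false:
The clause (U) is unit, so U = true.
No clause remains; R is free.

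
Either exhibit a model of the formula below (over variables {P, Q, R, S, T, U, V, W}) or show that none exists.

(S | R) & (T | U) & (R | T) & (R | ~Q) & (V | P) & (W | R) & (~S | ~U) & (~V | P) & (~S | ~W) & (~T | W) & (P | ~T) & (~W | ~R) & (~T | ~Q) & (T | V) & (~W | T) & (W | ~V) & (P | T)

UNSATISFIABLE

Suppose S = 1.
From the singleton clause (~U), U = 0.
From the singleton clause (T), T = 1.
From the singleton clause (~W), W = 0.
That conflicts with the unit clause (W).
Undo S and try S = 0.
From the singleton clause (R), R = 1.
From the singleton clause (~W), W = 0.
From the singleton clause (~T), T = 0.
From the singleton clause (U), U = 1.
From the singleton clause (V), V = 1.
That conflicts with the unit clause (~V).
Both values of S lead to a conflict.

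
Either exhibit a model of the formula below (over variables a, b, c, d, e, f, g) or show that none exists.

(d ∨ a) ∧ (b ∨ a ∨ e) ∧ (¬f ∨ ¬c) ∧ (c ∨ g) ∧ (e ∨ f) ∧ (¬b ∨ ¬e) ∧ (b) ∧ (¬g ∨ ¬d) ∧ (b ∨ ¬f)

a ↦ True, b ↦ True, c ↦ False, d ↦ False, e ↦ False, f ↦ True, g ↦ True

The clause (b) is unit, so b = True.
The clause (¬e) is unit, so e = False.
The clause (f) is unit, so f = True.
The clause (¬c) is unit, so c = False.
The clause (g) is unit, so g = True.
The clause (¬d) is unit, so d = False.
The clause (a) is unit, so a = True.
All clauses are satisfied.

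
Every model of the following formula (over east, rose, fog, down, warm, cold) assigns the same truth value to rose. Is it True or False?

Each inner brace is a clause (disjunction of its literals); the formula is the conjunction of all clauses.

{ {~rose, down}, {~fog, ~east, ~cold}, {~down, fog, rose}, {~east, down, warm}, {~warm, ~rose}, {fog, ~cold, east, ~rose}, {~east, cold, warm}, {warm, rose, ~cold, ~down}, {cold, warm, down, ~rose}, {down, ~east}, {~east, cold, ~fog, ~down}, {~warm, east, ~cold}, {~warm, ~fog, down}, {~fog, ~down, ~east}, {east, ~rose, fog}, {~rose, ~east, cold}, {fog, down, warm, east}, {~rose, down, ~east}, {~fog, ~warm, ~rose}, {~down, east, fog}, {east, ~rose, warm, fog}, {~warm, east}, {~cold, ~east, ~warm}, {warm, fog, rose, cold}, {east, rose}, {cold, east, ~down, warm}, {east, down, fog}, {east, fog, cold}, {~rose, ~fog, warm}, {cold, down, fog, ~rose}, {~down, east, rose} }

Suppose rose = 0.
Unit clause (east) forces east = 1.
Unit clause (down) forces down = 1.
Unit clause (fog) forces fog = 1.
But (~fog) is also a unit clause — contradiction.
So every satisfying assignment has rose = True.

True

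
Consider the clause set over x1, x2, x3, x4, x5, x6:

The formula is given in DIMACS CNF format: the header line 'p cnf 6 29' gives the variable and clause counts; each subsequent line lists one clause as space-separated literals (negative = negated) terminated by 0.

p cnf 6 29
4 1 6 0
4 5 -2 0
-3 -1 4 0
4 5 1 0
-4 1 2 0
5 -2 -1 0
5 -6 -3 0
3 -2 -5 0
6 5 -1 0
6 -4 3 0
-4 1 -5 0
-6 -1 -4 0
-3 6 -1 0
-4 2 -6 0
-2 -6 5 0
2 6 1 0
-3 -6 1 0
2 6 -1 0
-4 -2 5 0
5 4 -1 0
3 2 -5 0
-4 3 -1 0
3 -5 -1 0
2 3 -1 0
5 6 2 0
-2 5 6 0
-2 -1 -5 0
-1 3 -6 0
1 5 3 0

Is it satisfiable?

Case x4 = True:
Case x1 = True:
From the singleton clause (¬x6), x6 = False.
From the singleton clause (x5), x5 = True.
From the singleton clause (x3), x3 = True.
But (¬x3) is also a unit clause — contradiction.
Backtrack on x1: now try x1 = False.
From the singleton clause (x2), x2 = True.
From the singleton clause (¬x5), x5 = False.
But (x5) is also a unit clause — contradiction.
Neither x1 = True nor x1 = False works.
Backtrack on x4: now try x4 = False.
Case x1 = True:
From the singleton clause (¬x3), x3 = False.
From the singleton clause (x5), x5 = True.
But (¬x5) is also a unit clause — contradiction.
Backtrack on x1: now try x1 = False.
From the singleton clause (x6), x6 = True.
From the singleton clause (x5), x5 = True.
From the singleton clause (¬x3), x3 = False.
From the singleton clause (¬x2), x2 = False.
But (x2) is also a unit clause — contradiction.
Neither x1 = True nor x1 = False works.
Neither x4 = True nor x4 = False works.
No assignment satisfies every clause.

No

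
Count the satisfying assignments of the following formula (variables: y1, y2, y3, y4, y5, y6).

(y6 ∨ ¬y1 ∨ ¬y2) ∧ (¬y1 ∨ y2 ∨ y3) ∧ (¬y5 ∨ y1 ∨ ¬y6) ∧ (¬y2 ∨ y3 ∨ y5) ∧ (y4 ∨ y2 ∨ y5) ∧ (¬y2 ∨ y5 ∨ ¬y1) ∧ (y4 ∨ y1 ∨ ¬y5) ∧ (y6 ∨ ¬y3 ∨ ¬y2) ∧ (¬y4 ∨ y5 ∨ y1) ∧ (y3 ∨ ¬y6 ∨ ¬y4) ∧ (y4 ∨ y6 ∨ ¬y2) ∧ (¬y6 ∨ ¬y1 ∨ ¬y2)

There are 2^6 = 64 truth assignments over (y1, y2, y3, y4, y5, y6).
Split on y2. With y2 = True, the clauses containing y2 are satisfied and ¬y2 drops from the rest; 2 of the 2^5 = 32 assignments to the other variables satisfy what remains.
With y2 = False, by the same count on the reduced clause set, 8 assignments work.
Total: 2 + 8 = 10.

10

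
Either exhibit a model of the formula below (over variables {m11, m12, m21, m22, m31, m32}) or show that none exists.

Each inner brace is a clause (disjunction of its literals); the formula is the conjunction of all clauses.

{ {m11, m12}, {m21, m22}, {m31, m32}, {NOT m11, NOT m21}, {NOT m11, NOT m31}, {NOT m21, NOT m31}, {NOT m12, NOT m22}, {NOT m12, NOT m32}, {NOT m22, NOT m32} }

UNSATISFIABLE

Suppose m11 = true.
Unit clause (NOT m21) forces m21 = false.
Unit clause (m22) forces m22 = true.
Unit clause (NOT m31) forces m31 = false.
Unit clause (m32) forces m32 = true.
But (NOT m32) is also a unit clause — contradiction.
Backtrack on m11: now try m11 = false.
Unit clause (m12) forces m12 = true.
Unit clause (NOT m22) forces m22 = false.
Unit clause (m21) forces m21 = true.
Unit clause (NOT m31) forces m31 = false.
Unit clause (m32) forces m32 = true.
But (NOT m32) is also a unit clause — contradiction.
Either choice for m11 ends in contradiction.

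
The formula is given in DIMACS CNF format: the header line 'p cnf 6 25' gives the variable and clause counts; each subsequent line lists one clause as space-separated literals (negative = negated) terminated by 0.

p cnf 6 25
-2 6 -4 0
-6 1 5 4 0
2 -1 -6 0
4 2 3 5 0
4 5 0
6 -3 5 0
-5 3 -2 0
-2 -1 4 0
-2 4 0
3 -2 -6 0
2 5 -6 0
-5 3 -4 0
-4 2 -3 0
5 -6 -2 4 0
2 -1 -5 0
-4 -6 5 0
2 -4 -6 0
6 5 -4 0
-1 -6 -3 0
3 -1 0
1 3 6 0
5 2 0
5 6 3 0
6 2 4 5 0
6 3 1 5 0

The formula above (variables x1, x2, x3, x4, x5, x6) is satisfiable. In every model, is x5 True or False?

True

Suppose x5 = False.
The clause (x4) is unit, so x4 = True.
The clause (¬x6) is unit, so x6 = False.
Now (x6) is unsatisfied and unit — conflict.
So every satisfying assignment has x5 = True.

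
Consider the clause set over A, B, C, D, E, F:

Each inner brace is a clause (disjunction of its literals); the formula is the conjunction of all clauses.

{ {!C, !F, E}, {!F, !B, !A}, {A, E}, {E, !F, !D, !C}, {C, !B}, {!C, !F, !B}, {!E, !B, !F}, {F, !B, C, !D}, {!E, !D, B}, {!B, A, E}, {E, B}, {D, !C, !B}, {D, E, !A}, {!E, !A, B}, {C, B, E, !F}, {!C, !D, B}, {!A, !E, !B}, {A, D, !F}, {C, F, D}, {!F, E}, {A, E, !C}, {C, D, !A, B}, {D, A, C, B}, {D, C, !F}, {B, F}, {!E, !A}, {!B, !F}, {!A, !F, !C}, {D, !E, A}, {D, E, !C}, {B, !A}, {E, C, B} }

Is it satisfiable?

Yes

Case A = false:
Unit clause (E) forces E = true.
Unit clause (D) forces D = true.
Unit clause (B) forces B = true.
Unit clause (C) forces C = true.
Unit clause (!F) forces F = false.
This assignment satisfies each clause.
A satisfying assignment: A ↦ false; B ↦ true; C ↦ true; D ↦ true; E ↦ true; F ↦ false.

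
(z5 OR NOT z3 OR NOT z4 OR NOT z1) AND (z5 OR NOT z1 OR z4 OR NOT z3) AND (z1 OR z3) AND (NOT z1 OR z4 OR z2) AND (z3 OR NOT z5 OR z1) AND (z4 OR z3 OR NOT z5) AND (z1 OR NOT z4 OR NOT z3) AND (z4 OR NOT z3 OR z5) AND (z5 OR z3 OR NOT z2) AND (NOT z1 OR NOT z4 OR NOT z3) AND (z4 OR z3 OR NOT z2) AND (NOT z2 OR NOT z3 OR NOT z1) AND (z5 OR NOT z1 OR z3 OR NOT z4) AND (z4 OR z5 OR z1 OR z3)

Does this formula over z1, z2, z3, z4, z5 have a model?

Satisfiable

Case z1 = true:
Case z4 = true:
From the singleton clause (NOT z3), z3 = false.
From the singleton clause (z5), z5 = true.
No clause remains; z2 is free.
A satisfying assignment: z1: true; z2: false; z3: false; z4: true; z5: true.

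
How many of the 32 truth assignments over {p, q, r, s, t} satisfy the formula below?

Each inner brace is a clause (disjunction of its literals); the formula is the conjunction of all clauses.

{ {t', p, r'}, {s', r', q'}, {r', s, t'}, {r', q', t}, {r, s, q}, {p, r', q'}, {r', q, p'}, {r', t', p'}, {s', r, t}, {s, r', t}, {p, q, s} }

There are 2^5 = 32 truth assignments over (p, q, r, s, t).
Split on t. With t = 1, the clauses containing t are satisfied and t' drops from the rest; 6 of the 2^4 = 16 assignments to the other variables satisfy what remains.
With t = 0, by the same count on the reduced clause set, 3 assignments work.
Total: 6 + 3 = 9.

9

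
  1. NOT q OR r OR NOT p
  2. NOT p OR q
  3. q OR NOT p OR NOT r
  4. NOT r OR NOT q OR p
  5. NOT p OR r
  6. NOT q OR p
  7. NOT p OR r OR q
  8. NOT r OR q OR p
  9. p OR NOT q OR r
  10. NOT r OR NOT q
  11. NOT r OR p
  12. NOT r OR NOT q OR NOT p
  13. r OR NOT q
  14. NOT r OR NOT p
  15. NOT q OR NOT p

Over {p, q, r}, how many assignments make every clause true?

1

There are 2^3 = 8 truth assignments over (p, q, r).
Check each against the 15 clauses (columns in the order p, q, r):
  F F F  ✓ satisfies all
  F F T  ✗ fails (NOT r OR q OR p)
  F T F  ✗ fails (NOT q OR p)
  F T T  ✗ fails (NOT r OR NOT q OR p)
  T F F  ✗ fails (NOT p OR q)
  T F T  ✗ fails (NOT p OR q)
  T T F  ✗ fails (NOT q OR r OR NOT p)
  T T T  ✗ fails (NOT r OR NOT q)
1 of the 8 rows is a model.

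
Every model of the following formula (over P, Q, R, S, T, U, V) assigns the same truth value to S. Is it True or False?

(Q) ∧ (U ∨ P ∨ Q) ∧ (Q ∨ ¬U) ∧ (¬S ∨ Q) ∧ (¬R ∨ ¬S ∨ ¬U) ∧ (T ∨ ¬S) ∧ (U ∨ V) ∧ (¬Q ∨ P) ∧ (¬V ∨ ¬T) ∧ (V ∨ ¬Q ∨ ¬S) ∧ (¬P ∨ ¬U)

False

Suppose S = True.
(Q) alone gives Q = True.
(T) alone gives T = True.
(P) alone gives P = True.
(¬V) alone gives V = False.
Now (V) is unsatisfied and unit — conflict.
So every satisfying assignment has S = False.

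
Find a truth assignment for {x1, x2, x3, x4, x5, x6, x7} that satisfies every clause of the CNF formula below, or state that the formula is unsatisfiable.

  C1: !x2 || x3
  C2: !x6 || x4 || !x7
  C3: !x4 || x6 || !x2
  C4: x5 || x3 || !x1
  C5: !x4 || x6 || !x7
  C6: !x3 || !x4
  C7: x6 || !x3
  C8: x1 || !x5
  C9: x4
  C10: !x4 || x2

The clause (x4) is unit, so x4 = true.
The clause (!x3) is unit, so x3 = false.
The clause (!x2) is unit, so x2 = false.
That conflicts with the unit clause (x2).

UNSATISFIABLE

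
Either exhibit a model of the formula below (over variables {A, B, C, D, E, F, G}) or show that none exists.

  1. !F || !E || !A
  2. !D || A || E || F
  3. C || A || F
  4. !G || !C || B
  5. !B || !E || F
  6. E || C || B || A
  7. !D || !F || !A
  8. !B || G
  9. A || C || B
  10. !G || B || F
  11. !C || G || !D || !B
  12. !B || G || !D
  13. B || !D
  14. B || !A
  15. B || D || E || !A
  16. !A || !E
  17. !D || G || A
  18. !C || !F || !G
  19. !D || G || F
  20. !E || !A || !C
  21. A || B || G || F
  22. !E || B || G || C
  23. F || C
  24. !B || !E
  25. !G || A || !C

A ↦ true, B ↦ true, C ↦ true, D ↦ true, E ↦ false, F ↦ false, G ↦ true

Try B = true.
(G) alone gives G = true.
(!E) alone gives E = false.
Try C = true.
(!F) alone gives F = false.
(A) alone gives A = true.
All clauses hold; D can take either value.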